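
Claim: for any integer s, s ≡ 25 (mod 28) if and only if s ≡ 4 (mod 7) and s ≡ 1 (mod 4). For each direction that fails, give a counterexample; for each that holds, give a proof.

(⇒) Suppose s ≡ 25 (mod 28); write s = 28j + 25. Since 7 ∣ 28, reducing mod 7 gives s ≡ 25 ≡ 4 (mod 7); since 4 ∣ 28, reducing mod 4 gives s ≡ 25 ≡ 1 (mod 4).

(⇐) Conversely, if s ≡ 4 (mod 7) and s ≡ 1 (mod 4), then by the Chinese remainder theorem s ≡ 25 (mod 28). This is exactly s ≡ 25 (mod 28).

Both directions hold; the statement is true.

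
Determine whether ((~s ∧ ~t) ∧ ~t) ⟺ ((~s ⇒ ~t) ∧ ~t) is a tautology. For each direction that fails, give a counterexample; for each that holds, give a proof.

Only the forward implication holds.

[⇐] This fails. Under s = T, t = F, the left side is false but the right side is true.

[⇒] Assume the antecedent. If s is true, the antecedent cannot hold. If s is false, the antecedent forces (s = F, t = F), and (~s ⇒ ~t) ∧ ~t holds there. Either way (~s ⇒ ~t) ∧ ~t holds.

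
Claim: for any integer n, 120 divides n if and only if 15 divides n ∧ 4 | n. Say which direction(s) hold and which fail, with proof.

Forward direction. If 120 ∣ n, write n = 120q. Since 120 = 8·15, n = 15·(8q), so 15 ∣ n; and since 120 = 30·4, n = 4·(30q), so 4 ∣ n.

Converse. This fails: take n = 60. Both 15 ∣ 60 and 4 ∣ 60, yet 60 is not a multiple of 120 (since 60 = 0·120 + 60), so 120 ∤ 60.

Not equivalent: only (⇒) holds.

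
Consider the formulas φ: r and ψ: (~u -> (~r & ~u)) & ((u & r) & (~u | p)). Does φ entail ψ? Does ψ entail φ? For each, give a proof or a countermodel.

Not equivalent: only (⇐) holds.

(→) This fails. Under r = T, u = F, p = F, the left side is true but the right side is false.

(←) Assume the antecedent. If r is true, r reduces to true regardless of the other variables. If r is false, the antecedent cannot hold. Either way r holds.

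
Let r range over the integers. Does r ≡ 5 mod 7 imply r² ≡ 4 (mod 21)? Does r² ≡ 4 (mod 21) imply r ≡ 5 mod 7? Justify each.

Both directions fail.

Forward direction. This fails: take r = 12. Then 12 ≡ 5 (mod 7), but 12² = 144 ≡ 18 (mod 21), not 4.

Converse. This fails: take r = 2. Then 2² = 4 ≡ 4 (mod 21), yet 2 ≡ 2 (mod 7), not 5.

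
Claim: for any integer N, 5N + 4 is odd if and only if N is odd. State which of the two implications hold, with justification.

[⇒] Suppose 5N + 4 is odd. Since 5 is odd, 5N and N have the same parity, so 5N + 4 ≡ N + 4 (mod 2). As 4 is even, 5N + 4 is odd exactly when N is odd. Thus N is odd.

[⇐] Conversely, suppose N is odd; write N = 2j + 1. Then 5N + 4 = 5·(2j + 1) + 4 = 2·5j + 9, which is odd.

Both implications hold.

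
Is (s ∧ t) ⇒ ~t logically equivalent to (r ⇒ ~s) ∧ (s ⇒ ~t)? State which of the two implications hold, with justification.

(⟹) This fails. Under r = T, t = F, s = T, the left side is true but the right side is false.

(⟸) Assume the antecedent. If t is true, the antecedent forces (r = F, t = T, s = F) or (r = T, t = T, s = F), and (s ∧ t) ⇒ ~t holds there. If t is false, (s ∧ t) ⇒ ~t reduces to true regardless of the other variables. Either way (s ∧ t) ⇒ ~t holds.

Not equivalent: only (⇐) holds.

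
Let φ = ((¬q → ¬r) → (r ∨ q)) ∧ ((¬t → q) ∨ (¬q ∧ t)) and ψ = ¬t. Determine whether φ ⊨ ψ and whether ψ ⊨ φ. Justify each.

Both directions fail.

(⇒) This fails. Under t = T, q = T, r = F, the left side is true but the right side is false.

(⇐) This fails. Under t = F, q = F, r = F, the left side is false but the right side is true.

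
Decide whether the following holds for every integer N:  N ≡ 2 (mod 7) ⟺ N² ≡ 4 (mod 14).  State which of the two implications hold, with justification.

Both directions fail.

(→) This fails: take N = 9. Then 9 ≡ 2 (mod 7), but 9² = 81 ≡ 11 (mod 14), not 4.

(←) This fails: take N = 12. Then 12² = 144 ≡ 4 (mod 14), yet 12 ≡ 5 (mod 7), not 2.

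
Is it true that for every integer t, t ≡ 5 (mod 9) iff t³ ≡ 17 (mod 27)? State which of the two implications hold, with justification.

Both directions hold; the statement is true.

(⟹) Suppose t ≡ 5 (mod 9). Working modulo 27, t ∈ {5, 14, 23}; for each such r, r³ ≡ 17 (mod 27).

(⟸) Conversely, the residues r modulo 27 with r³ ≡ 17 (mod 27) are exactly {5, 14, 23}, and each is ≡ 5 (mod 9).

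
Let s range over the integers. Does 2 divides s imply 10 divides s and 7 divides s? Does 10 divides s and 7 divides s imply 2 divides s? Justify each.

(⇒) fails; (⇐) holds.

Forward direction. This fails: take s = 2. Certainly 2 ∣ 2, but 10 ∤ 2.

Converse. Suppose 10 ∣ s and 7 ∣ s. Any common multiple of 10 and 7 is a multiple of their lcm; here gcd(10, 7) = 1, so lcm(10, 7) = 10·7 = 70, so 70 ∣ s. Since 2 ∣ 70, it follows that 2 ∣ s.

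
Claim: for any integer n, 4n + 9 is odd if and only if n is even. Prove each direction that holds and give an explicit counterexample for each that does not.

(→) This fails: take n = 3. Then 4n + 9 = 21, which is odd, yet n = 3 is odd, not even.

(←) Suppose n is even. Since 4 is even, 4n is even for every n, so 4n + 9 has the same parity as 9, which is odd. Hence 4n + 9 is odd.

The forward direction fails; the converse holds.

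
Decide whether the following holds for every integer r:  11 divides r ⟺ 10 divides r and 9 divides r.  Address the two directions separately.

(→) This fails: take r = 11. Certainly 11 ∣ 11, but 10 ∤ 11.

(←) This fails: take r = 90. Both 10 ∣ 90 and 9 ∣ 90, yet 90 is not a multiple of 11 (since 90 = 8·11 + 2), so 11 ∤ 90.

Neither direction holds.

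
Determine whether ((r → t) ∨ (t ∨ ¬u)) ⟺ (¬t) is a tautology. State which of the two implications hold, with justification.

Forward direction. This fails. Under t = T, r = F, u = F, the left side is true but the right side is false.

Converse. This fails. Under t = F, r = T, u = T, the left side is false but the right side is true.

Neither implication holds.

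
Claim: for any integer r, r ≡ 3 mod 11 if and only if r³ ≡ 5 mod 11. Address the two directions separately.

Forward direction. Suppose r ≡ 3 mod 11. Write r = 11j + 3. Then (11j + 3)³ = 1331j³ + 1089j² + 297j + 27 = 11(121j³ + 99j² + 27j + 2) + 5, so r³ ≡ 5 (mod 11).

Converse. For the converse, argue contrapositively. If r ≢ 3 (mod 11), then r is congruent to one of 0, 1, 2, 4, 5, 6, 7, 8, 9, 10 modulo 11, and these give r³ ≡ 0, 1, 8, 9, 4, 7, 2, 6, 3, 10 respectively — never 5.

Equivalent; both directions hold.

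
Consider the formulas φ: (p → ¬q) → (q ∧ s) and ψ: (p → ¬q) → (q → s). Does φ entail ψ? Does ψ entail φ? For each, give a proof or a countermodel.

The forward direction holds; the converse fails.

(⟸) This fails. Under s = F, p = F, q = F, the left side is false but the right side is true.

(⟹) Assume the antecedent. If s is true, (p → ¬q) → (q → s) reduces to true regardless of the other variables. If s is false, the antecedent forces (s = F, p = T, q = T), and (p → ¬q) → (q → s) holds there. Either way (p → ¬q) → (q → s) holds.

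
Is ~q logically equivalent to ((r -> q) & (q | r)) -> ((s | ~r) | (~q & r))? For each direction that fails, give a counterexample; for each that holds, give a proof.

(⇒) Assume the antecedent. If q is true, the antecedent cannot hold. If q is false, the consequent reduces to true regardless of the other variables. Either way the consequent holds.

(⇐) This fails. Under q = T, r = F, s = F, the left side is false but the right side is true.

Only the forward implication holds.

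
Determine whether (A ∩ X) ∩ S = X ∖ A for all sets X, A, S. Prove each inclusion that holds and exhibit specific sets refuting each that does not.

(⟹) This inclusion fails. Take X = {1}, A = {1}, S = {1}; then 1 ∈ (A ∩ X) ∩ S but 1 ∉ X ∖ A.

(⟸) This inclusion fails. Take X = {1}, A = ∅, S = ∅; then 1 ∈ X ∖ A but 1 ∉ (A ∩ X) ∩ S.

Neither inclusion holds.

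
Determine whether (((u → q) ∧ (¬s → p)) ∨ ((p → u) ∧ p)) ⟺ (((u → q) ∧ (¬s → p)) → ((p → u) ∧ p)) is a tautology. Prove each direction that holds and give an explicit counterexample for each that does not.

(⇒) This fails. Under q = F, u = F, s = T, p = F, the left side is true but the right side is false.

(⇐) This fails. Under q = F, u = F, s = F, p = F, the left side is false but the right side is true.

Neither direction holds.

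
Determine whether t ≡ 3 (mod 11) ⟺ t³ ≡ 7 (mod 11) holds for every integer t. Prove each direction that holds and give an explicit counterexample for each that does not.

Neither implication holds.

(⟹) This fails: take t = 3. Then 3 ≡ 3 (mod 11), but 3³ = 27 ≡ 5 (mod 11), not 7.

(⟸) This fails: take t = 6. Then 6³ = 216 ≡ 7 (mod 11), yet 6 ≡ 6 (mod 11), not 3.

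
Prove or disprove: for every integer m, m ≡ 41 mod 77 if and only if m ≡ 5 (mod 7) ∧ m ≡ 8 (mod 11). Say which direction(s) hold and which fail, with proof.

Forward direction. This fails: m = 41 gives 41 ≡ 41 (mod 77) but 41 ≡ 6 (mod 7), so the conjunction on the right does not hold.

Converse. This fails: m = 19 satisfies both congruences on the right (19 ≡ 5 mod 7 and 19 ≡ 8 mod 11) yet 19 ≡ 19 (mod 77), not 41.

Neither implication holds.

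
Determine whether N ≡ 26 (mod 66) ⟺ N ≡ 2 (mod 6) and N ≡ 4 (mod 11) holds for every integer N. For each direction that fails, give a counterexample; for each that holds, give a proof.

(→) Suppose N ≡ 26 (mod 66); write N = 66j + 26. Since 6 ∣ 66, reducing mod 6 gives N ≡ 26 ≡ 2 (mod 6); since 11 ∣ 66, reducing mod 11 gives N ≡ 26 ≡ 4 (mod 11).

(←) Conversely, if N ≡ 2 (mod 6) and N ≡ 4 (mod 11), then by the Chinese remainder theorem N ≡ 26 (mod 66). This is exactly N ≡ 26 (mod 66).

Both directions hold.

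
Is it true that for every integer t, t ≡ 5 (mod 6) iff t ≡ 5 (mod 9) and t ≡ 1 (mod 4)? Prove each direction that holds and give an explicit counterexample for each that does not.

(⇒) This fails: t = 35 gives 35 ≡ 5 (mod 6) but 35 ≡ 8 (mod 9), so the conjunction on the right does not hold.

(⇐) Conversely, if t ≡ 5 (mod 9) and t ≡ 1 (mod 4), then by the Chinese remainder theorem t ≡ 5 (mod 36). Since 5 ≡ 5 (mod 6) and 6 ∣ 36, we get t ≡ 5 (mod 6).

Only the reverse direction holds.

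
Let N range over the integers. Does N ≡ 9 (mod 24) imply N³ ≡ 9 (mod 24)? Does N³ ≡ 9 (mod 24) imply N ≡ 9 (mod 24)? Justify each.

[⇒] Suppose N ≡ 9 (mod 24). Write N = 24j + 9. Then (24j + 9)³ = 13824j³ + 15552j² + 5832j + 729 = 24(576j³ + 648j² + 243j + 30) + 9, so N³ ≡ 9 (mod 24).

[⇐] Conversely, suppose N³ ≡ 9 (mod 24). The only residue r in {0, …, 23} with r³ ≡ 9 (mod 24) is r = 9, so N ≡ 9 (mod 24).

The biconditional holds.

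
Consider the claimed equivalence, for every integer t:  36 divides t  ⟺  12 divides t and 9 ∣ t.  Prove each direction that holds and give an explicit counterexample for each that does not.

Forward direction. If 36 ∣ t, write t = 36q. Since 36 = 3·12, t = 12·(3q), so 12 ∣ t; and since 36 = 4·9, t = 9·(4q), so 9 ∣ t.

Converse. Suppose 12 ∣ t and 9 ∣ t. Any common multiple of 12 and 9 is a multiple of their lcm; here lcm(12, 9) = 12·9/gcd(12, 9) = 108/3 = 36, so 36 ∣ t.

Both implications hold.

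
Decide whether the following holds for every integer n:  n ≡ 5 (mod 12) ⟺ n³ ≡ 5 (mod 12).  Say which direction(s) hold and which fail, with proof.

(⟸) Suppose n³ ≡ 5 (mod 12). The only residue r in {0, …, 11} with r³ ≡ 5 (mod 12) is r = 5, so n ≡ 5 (mod 12).

(⟹) Suppose n ≡ 5 (mod 12). Write n = 12j + 5. Then (12j + 5)³ = 1728j³ + 2160j² + 900j + 125 = 12(144j³ + 180j² + 75j + 10) + 5, so n³ ≡ 5 (mod 12).

The biconditional holds.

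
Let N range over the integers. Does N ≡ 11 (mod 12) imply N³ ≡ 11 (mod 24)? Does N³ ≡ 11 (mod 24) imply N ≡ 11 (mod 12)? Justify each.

The forward direction fails; the converse holds.

(⇐) The residues r modulo 24 with r³ ≡ 11 (mod 24) are exactly {11}, and each is ≡ 11 (mod 12).

(⇒) This fails: take N = 23. Then 23 ≡ 11 (mod 12), but 23³ = 12167 ≡ 23 (mod 24), not 11.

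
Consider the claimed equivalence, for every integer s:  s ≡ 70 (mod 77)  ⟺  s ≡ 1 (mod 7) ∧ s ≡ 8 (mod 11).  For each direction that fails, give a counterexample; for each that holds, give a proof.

(⇒) fails and (⇐) fails.

(→) This fails: s = 70 gives 70 ≡ 70 (mod 77) but 70 ≡ 0 (mod 7), so the conjunction on the right does not hold.

(←) This fails: s = 8 satisfies both congruences on the right (8 ≡ 1 mod 7 and 8 ≡ 8 mod 11) yet 8 ≡ 8 (mod 77), not 70.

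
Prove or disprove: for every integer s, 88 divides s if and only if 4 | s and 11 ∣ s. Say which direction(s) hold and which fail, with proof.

(→) If 88 ∣ s, write s = 88q. Since 88 = 22·4, s = 4·(22q), so 4 ∣ s; and since 88 = 8·11, s = 11·(8q), so 11 ∣ s.

(←) This fails: take s = 44. Both 4 ∣ 44 and 11 ∣ 44, yet 44 is not a multiple of 88 (since 44 = 0·88 + 44), so 88 ∤ 44.

The forward direction holds; the converse fails.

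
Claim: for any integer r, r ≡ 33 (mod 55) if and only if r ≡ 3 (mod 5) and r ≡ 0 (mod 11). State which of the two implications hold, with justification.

(←) If r ≡ 3 (mod 5) and r ≡ 0 (mod 11), then by the Chinese remainder theorem r ≡ 33 (mod 55). This is exactly r ≡ 33 (mod 55).

(→) Suppose r ≡ 33 (mod 55); write r = 55j + 33. Since 5 ∣ 55, reducing mod 5 gives r ≡ 33 ≡ 3 (mod 5); since 11 ∣ 55, reducing mod 11 gives r ≡ 33 ≡ 0 (mod 11).

Equivalent; both directions hold.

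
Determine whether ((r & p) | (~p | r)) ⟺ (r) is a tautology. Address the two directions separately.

(→) This fails. Under r = F, p = F, the left side is true but the right side is false.

(←) Assume the antecedent. If r is true, (r & p) | (~p | r) reduces to true regardless of the other variables. If r is false, the antecedent cannot hold. Either way (r & p) | (~p | r) holds.

Only the reverse direction holds.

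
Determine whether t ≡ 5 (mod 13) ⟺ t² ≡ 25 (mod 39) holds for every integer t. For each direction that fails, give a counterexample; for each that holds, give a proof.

(⇒) fails and (⇐) fails.

(⇒) This fails: take t = 18. Then 18 ≡ 5 (mod 13), but 18² = 324 ≡ 12 (mod 39), not 25.

(⇐) This fails: take t = 8. Then 8² = 64 ≡ 25 (mod 39), yet 8 ≡ 8 (mod 13), not 5.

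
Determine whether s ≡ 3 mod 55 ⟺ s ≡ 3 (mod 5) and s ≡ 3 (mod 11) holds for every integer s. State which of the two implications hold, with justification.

Equivalent; both directions hold.

[⇒] Suppose s ≡ 3 (mod 55); write s = 55j + 3. Since 5 ∣ 55, reducing mod 5 gives s ≡ 3 (mod 5); since 11 ∣ 55, reducing mod 11 gives s ≡ 3 (mod 11).

[⇐] Conversely, if s ≡ 3 (mod 5) and s ≡ 3 (mod 11), then by the Chinese remainder theorem s ≡ 3 (mod 55). This is exactly s ≡ 3 (mod 55).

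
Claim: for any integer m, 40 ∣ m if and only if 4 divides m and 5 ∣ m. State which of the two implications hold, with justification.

Only the forward direction holds.

(⇒) If 40 ∣ m, write m = 40q. Since 40 = 10·4, m = 4·(10q), so 4 ∣ m; and since 40 = 8·5, m = 5·(8q), so 5 ∣ m.

(⇐) This fails: take m = 20. Both 4 ∣ 20 and 5 ∣ 20, yet 20 is not a multiple of 40 (since 20 = 0·40 + 20), so 40 ∤ 20.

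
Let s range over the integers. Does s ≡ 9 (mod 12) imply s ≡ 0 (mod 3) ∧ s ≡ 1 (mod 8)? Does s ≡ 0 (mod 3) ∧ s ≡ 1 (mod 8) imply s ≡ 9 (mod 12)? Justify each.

(⟹) This fails: s = 21 gives 21 ≡ 9 (mod 12) but 21 ≡ 5 (mod 8), so the conjunction on the right does not hold.

(⟸) Conversely, if s ≡ 0 (mod 3) and s ≡ 1 (mod 8), then by the Chinese remainder theorem s ≡ 9 (mod 24). Since 9 ≡ 9 (mod 12) and 12 ∣ 24, we get s ≡ 9 (mod 12).

Not equivalent: only (⇐) holds.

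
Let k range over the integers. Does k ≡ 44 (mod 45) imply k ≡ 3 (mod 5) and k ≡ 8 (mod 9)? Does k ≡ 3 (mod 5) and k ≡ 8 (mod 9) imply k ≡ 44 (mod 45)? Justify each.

(→) This fails: k = 44 gives 44 ≡ 44 (mod 45) but 44 ≡ 4 (mod 5), so the conjunction on the right does not hold.

(←) This fails: k = 8 satisfies both congruences on the right (8 ≡ 3 mod 5 and 8 ≡ 8 mod 9) yet 8 ≡ 8 (mod 45), not 44.

Both directions fail.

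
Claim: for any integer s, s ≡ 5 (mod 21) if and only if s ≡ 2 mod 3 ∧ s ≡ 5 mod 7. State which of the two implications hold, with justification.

(⟹) Suppose s ≡ 5 (mod 21); write s = 21j + 5. Since 3 ∣ 21, reducing mod 3 gives s ≡ 5 ≡ 2 (mod 3); since 7 ∣ 21, reducing mod 7 gives s ≡ 5 (mod 7).

(⟸) Conversely, if s ≡ 2 (mod 3) and s ≡ 5 (mod 7), then by the Chinese remainder theorem s ≡ 5 (mod 21). This is exactly s ≡ 5 (mod 21).

The biconditional holds.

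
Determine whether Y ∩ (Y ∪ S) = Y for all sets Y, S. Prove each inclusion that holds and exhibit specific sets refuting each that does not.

Reverse inclusion. Let x ∈ Y. Then either x ∈ Y and x ∉ S; or x ∈ Y ∩ S. In each case x ∈ Y ∩ (Y ∪ S), so Y ⊆ Y ∩ (Y ∪ S).

Forward inclusion. Let x ∈ Y ∩ (Y ∪ S). Then either x ∈ Y and x ∉ S; or x ∈ Y ∩ S. In each case x ∈ Y, so Y ∩ (Y ∪ S) ⊆ Y.

Both inclusions hold.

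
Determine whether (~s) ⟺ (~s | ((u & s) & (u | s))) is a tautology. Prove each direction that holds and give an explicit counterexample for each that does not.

Forward direction. Assume the antecedent. If u is true, ~s | ((u & s) & (u | s)) reduces to true regardless of the other variables. If u is false, the antecedent forces (u = F, s = F), and ~s | ((u & s) & (u | s)) holds there. Either way ~s | ((u & s) & (u | s)) holds.

Converse. This fails. Under u = T, s = T, the left side is false but the right side is true.

Not equivalent: only (⇒) holds.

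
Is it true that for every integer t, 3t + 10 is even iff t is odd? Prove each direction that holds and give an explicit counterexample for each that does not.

Both directions fail.

(→) This fails: t = 4 gives 3t + 10 = 22, which is even, but 4 is even, not odd.

(←) This also fails: t = 3 is odd, but 3t + 10 = 19 is odd, not even.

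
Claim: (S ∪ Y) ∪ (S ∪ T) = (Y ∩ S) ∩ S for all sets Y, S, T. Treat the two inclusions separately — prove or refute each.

Forward inclusion. This inclusion fails. Take Y = {1}, S = ∅, T = ∅; then 1 ∈ (S ∪ Y) ∪ (S ∪ T) but 1 ∉ (Y ∩ S) ∩ S.

Reverse inclusion. Let x ∈ (Y ∩ S) ∩ S. Then either x ∈ Y ∩ S and x ∉ T; or x ∈ Y ∩ S ∩ T. In each case x ∈ (S ∪ Y) ∪ (S ∪ T), so (Y ∩ S) ∩ S ⊆ (S ∪ Y) ∪ (S ∪ T).

Only the reverse inclusion holds.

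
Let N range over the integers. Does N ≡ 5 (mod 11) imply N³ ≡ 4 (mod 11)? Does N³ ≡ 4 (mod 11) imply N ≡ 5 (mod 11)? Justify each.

Both directions hold; the statement is true.

[⇒] Suppose N ≡ 5 (mod 11). Write N = 11j + 5. Then (11j + 5)³ = 1331j³ + 1815j² + 825j + 125 = 11(121j³ + 165j² + 75j + 11) + 4, so N³ ≡ 4 (mod 11).

[⇐] For the converse, argue contrapositively. If N ≢ 5 (mod 11), then N is congruent to one of 0, 1, 2, 3, 4, 6, 7, 8, 9, 10 modulo 11, and these give N³ ≡ 0, 1, 8, 5, 9, 7, 2, 6, 3, 10 respectively — never 4.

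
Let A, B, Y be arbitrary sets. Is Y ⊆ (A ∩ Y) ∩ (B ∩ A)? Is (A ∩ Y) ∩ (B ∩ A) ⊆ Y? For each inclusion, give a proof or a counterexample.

(⟸) Let x ∈ (A ∩ Y) ∩ (B ∩ A). Then x ∈ A ∩ B ∩ Y, from which x ∈ Y.

(⟹) This inclusion fails. Take A = ∅, B = ∅, Y = {1}; then 1 ∈ Y but 1 ∉ (A ∩ Y) ∩ (B ∩ A).

The sets are not equal: only the reverse inclusion holds.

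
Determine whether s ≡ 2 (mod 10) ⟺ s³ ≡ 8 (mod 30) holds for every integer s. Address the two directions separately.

Only the reverse direction holds.

[⇒] This fails: take s = 12. Then 12 ≡ 2 (mod 10), but 12³ = 1728 ≡ 18 (mod 30), not 8.

[⇐] Conversely, the residues r modulo 30 with r³ ≡ 8 (mod 30) are exactly {2}, and each is ≡ 2 (mod 10).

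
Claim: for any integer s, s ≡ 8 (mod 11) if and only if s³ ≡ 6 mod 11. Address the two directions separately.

Both directions hold; the statement is true.

(⟹) Suppose s ≡ 8 (mod 11). Write s = 11j + 8. Then (11j + 8)³ = 1331j³ + 2904j² + 2112j + 512 = 11(121j³ + 264j² + 192j + 46) + 6, so s³ ≡ 6 (mod 11).

(⟸) For the converse, argue contrapositively. If s ≢ 8 (mod 11), then s is congruent to one of 0, 1, 2, 3, 4, 5, 6, 7, 9, 10 modulo 11, and these give s³ ≡ 0, 1, 8, 5, 9, 4, 7, 2, 3, 10 respectively — never 6.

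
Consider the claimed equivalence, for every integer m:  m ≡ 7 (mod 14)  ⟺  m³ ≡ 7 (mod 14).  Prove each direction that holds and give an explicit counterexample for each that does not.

Both implications hold.

[⇒] Suppose m ≡ 7 (mod 14). Write m = 14j + 7. Then (14j + 7)³ = 2744j³ + 4116j² + 2058j + 343 = 14(196j³ + 294j² + 147j + 24) + 7, so m³ ≡ 7 (mod 14).

[⇐] Conversely, suppose m³ ≡ 7 (mod 14). The only residue r in {0, …, 13} with r³ ≡ 7 (mod 14) is r = 7, so m ≡ 7 (mod 14).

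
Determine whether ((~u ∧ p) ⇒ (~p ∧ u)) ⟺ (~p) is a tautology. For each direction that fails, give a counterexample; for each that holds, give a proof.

[⇒] This fails. Under p = T, u = T, the left side is true but the right side is false.

[⇐] Assume the antecedent. If p is true, the antecedent cannot hold. If p is false, (~u ∧ p) ⇒ (~p ∧ u) reduces to true regardless of the other variables. Either way (~u ∧ p) ⇒ (~p ∧ u) holds.

Not equivalent: only (⇐) holds.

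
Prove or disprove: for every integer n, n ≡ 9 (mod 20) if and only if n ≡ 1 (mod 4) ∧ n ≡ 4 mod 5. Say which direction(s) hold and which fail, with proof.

Both implications hold.

[⇒] Suppose n ≡ 9 (mod 20); write n = 20j + 9. Since 4 ∣ 20, reducing mod 4 gives n ≡ 9 ≡ 1 (mod 4); since 5 ∣ 20, reducing mod 5 gives n ≡ 9 ≡ 4 (mod 5).

[⇐] Conversely, if n ≡ 1 (mod 4) and n ≡ 4 (mod 5), then by the Chinese remainder theorem n ≡ 9 (mod 20). This is exactly n ≡ 9 (mod 20).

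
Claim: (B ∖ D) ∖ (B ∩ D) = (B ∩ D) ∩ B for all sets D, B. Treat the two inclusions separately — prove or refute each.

Forward inclusion. This inclusion fails. Take D = ∅, B = {1}; then 1 ∈ (B ∖ D) ∖ (B ∩ D) but 1 ∉ (B ∩ D) ∩ B.

Reverse inclusion. This inclusion fails. Take D = {1}, B = {1}; then 1 ∈ (B ∩ D) ∩ B but 1 ∉ (B ∖ D) ∖ (B ∩ D).

(⊆) fails and (⊇) fails.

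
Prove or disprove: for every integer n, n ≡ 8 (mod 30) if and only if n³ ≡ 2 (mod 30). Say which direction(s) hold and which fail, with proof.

Forward direction. Suppose n ≡ 8 (mod 30). Write n = 30j + 8. Then (30j + 8)³ = 27000j³ + 21600j² + 5760j + 512 = 30(900j³ + 720j² + 192j + 17) + 2, so n³ ≡ 2 (mod 30).

Converse. Suppose n³ ≡ 2 (mod 30). The only residue r in {0, …, 29} with r³ ≡ 2 (mod 30) is r = 8, so n ≡ 8 (mod 30).

Both directions hold; the statement is true.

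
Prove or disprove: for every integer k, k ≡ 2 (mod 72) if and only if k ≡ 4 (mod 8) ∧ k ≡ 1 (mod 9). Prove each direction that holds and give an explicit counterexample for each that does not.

Forward direction. This fails: k = 2 gives 2 ≡ 2 (mod 72) but 2 ≡ 2 (mod 8), so the conjunction on the right does not hold.

Converse. This fails: k = 28 satisfies both congruences on the right (28 ≡ 4 mod 8 and 28 ≡ 1 mod 9) yet 28 ≡ 28 (mod 72), not 2.

Both directions fail.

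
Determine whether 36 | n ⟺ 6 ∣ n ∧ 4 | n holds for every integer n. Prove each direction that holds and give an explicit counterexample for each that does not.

Forward direction. If 36 ∣ n, write n = 36q. Since 36 = 6·6, n = 6·(6q), so 6 ∣ n; and since 36 = 9·4, n = 4·(9q), so 4 ∣ n.

Converse. This fails: take n = 12. Both 6 ∣ 12 and 4 ∣ 12, yet 12 is not a multiple of 36 (since 12 = 0·36 + 12), so 36 ∤ 12.

Not equivalent: only (⇒) holds.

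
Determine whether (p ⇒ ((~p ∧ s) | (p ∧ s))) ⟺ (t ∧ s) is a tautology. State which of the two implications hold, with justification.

(→) This fails. Under s = F, p = F, t = F, the left side is true but the right side is false.

(←) Assume the antecedent. If s is true, p ⇒ ((~p ∧ s) | (p ∧ s)) reduces to true regardless of the other variables. If s is false, the antecedent cannot hold. Either way p ⇒ ((~p ∧ s) | (p ∧ s)) holds.

Not equivalent: only (⇐) holds.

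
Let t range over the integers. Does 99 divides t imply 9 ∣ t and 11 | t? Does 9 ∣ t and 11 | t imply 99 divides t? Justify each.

(⟹) If 99 ∣ t, write t = 99q. Since 99 = 11·9, t = 9·(11q), so 9 ∣ t; and since 99 = 9·11, t = 11·(9q), so 11 ∣ t.

(⟸) Suppose 9 ∣ t and 11 ∣ t. Any common multiple of 9 and 11 is a multiple of their lcm; here gcd(9, 11) = 1, so lcm(9, 11) = 9·11 = 99, so 99 ∣ t.

The biconditional holds.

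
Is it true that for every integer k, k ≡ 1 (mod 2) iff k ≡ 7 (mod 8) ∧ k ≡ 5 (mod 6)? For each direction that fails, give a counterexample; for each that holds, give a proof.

(⇒) This fails: k = 1 gives 1 ≡ 1 (mod 2) but 1 ≡ 1 (mod 8), so the conjunction on the right does not hold.

(⇐) Conversely, if k ≡ 7 (mod 8) and k ≡ 5 (mod 6), then by the Chinese remainder theorem k ≡ 23 (mod 24). Since 23 ≡ 1 (mod 2) and 2 ∣ 24, we get k ≡ 1 (mod 2).

The forward direction fails; the converse holds.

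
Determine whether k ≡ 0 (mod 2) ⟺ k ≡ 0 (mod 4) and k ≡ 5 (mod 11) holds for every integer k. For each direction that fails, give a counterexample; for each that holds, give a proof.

The forward direction fails; the converse holds.

[⇒] This fails: k = 0 gives 0 ≡ 0 (mod 2) but 0 ≡ 0 (mod 11), so the conjunction on the right does not hold.

[⇐] Conversely, if k ≡ 0 (mod 4) and k ≡ 5 (mod 11), then by the Chinese remainder theorem k ≡ 16 (mod 44). Since 16 ≡ 0 (mod 2) and 2 ∣ 44, we get k ≡ 0 (mod 2).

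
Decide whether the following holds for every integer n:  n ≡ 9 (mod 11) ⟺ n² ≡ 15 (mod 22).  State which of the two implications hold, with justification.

(⇒) This fails: take n = 20. Then 20 ≡ 9 (mod 11), but 20² = 400 ≡ 4 (mod 22), not 15.

(⇐) This fails: take n = 13. Then 13² = 169 ≡ 15 (mod 22), yet 13 ≡ 2 (mod 11), not 9.

Neither implication holds.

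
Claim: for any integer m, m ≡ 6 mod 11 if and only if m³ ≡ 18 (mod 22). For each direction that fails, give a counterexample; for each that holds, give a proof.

(⟸) The residues r modulo 22 with r³ ≡ 18 (mod 22) are exactly {6}, and each is ≡ 6 (mod 11).

(⟹) This fails: take m = 17. Then 17 ≡ 6 (mod 11), but 17³ = 4913 ≡ 7 (mod 22), not 18.

Only the converse holds.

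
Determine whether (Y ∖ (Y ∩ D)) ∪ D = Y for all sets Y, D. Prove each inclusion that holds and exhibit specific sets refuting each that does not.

The sets are not equal: only the reverse inclusion holds.

(⟹) This inclusion fails. Take Y = ∅, D = {1}; then 1 ∈ (Y ∖ (Y ∩ D)) ∪ D but 1 ∉ Y.

(⟸) Let x ∈ Y. Then either x ∈ Y and x ∉ D; or x ∈ Y ∩ D. In each case x ∈ (Y ∖ (Y ∩ D)) ∪ D, so Y ⊆ (Y ∖ (Y ∩ D)) ∪ D.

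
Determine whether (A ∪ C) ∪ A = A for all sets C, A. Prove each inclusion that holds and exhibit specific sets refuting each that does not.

(⊆) fails; (⊇) holds.

Forward inclusion. This inclusion fails. Take C = {1}, A = ∅; then 1 ∈ (A ∪ C) ∪ A but 1 ∉ A.

Reverse inclusion. Let x ∈ A. Then either x ∈ A and x ∉ C; or x ∈ C ∩ A. In each case x ∈ (A ∪ C) ∪ A, so A ⊆ (A ∪ C) ∪ A.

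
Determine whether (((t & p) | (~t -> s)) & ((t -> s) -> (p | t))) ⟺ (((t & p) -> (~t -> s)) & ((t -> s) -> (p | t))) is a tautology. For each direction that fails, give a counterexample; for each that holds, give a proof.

(⇐) This fails. Under p = T, t = F, s = F, the left side is false but the right side is true.

(⇒) Assume the antecedent. If p is true, the consequent reduces to true regardless of the other variables. If p is false, the antecedent forces (p = F, t = T, s = F) or (p = F, t = T, s = T), and the consequent holds there. Either way the consequent holds.

Not equivalent: only (⇒) holds.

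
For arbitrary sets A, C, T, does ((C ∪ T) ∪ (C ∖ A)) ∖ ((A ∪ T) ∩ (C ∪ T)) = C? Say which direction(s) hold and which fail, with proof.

The sets are not equal: only the forward inclusion holds.

(⟸) This inclusion fails. Take A = {1}, C = {1}, T = ∅; then 1 ∈ C but 1 ∉ ((C ∪ T) ∪ (C ∖ A)) ∖ ((A ∪ T) ∩ (C ∪ T)).

(⟹) Let x ∈ ((C ∪ T) ∪ (C ∖ A)) ∖ ((A ∪ T) ∩ (C ∪ T)). Then x ∈ C and x ∉ A, T, from which x ∈ C.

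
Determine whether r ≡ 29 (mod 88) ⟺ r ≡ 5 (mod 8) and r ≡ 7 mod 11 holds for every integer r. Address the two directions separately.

Both directions hold.

(→) Suppose r ≡ 29 (mod 88); write r = 88j + 29. Since 8 ∣ 88, reducing mod 8 gives r ≡ 29 ≡ 5 (mod 8); since 11 ∣ 88, reducing mod 11 gives r ≡ 29 ≡ 7 (mod 11).

(←) Conversely, if r ≡ 5 (mod 8) and r ≡ 7 (mod 11), then by the Chinese remainder theorem r ≡ 29 (mod 88). This is exactly r ≡ 29 (mod 88).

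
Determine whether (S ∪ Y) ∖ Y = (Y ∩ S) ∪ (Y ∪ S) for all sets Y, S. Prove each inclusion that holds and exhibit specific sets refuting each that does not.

Reverse inclusion. This inclusion fails. Take Y = {1}, S = ∅; then 1 ∈ (Y ∩ S) ∪ (Y ∪ S) but 1 ∉ (S ∪ Y) ∖ Y.

Forward inclusion. Let x ∈ (S ∪ Y) ∖ Y. Then x ∈ S and x ∉ Y, from which x ∈ (Y ∩ S) ∪ (Y ∪ S).

(⊆) holds; (⊇) fails.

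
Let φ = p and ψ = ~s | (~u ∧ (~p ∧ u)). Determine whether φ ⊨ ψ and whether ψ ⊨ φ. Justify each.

Neither implication holds.

(⇒) This fails. Under p = T, u = F, s = T, the left side is true but the right side is false.

(⇐) This fails. Under p = F, u = F, s = F, the left side is false but the right side is true.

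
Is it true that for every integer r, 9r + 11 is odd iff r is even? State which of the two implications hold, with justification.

Forward direction. Suppose 9r + 11 is odd. Since 9 is odd, 9r and r have the same parity, so 9r + 11 ≡ r + 11 (mod 2). As 11 is odd, 9r + 11 is odd exactly when r is even. Thus r is even.

Converse. Suppose r is even; write r = 2j. Then 9r + 11 = 9·(2j) + 11 = 2·9j + 11, which is odd.

Both implications hold.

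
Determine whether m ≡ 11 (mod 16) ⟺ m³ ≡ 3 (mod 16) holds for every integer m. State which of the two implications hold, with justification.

Forward direction. Suppose m ≡ 11 (mod 16). Write m = 16j + 11. Then (16j + 11)³ = 4096j³ + 8448j² + 5808j + 1331 = 16(256j³ + 528j² + 363j + 83) + 3, so m³ ≡ 3 (mod 16).

Converse. Suppose m³ ≡ 3 (mod 16). The only residue r in {0, …, 15} with r³ ≡ 3 (mod 16) is r = 11, so m ≡ 11 (mod 16).

Both directions hold.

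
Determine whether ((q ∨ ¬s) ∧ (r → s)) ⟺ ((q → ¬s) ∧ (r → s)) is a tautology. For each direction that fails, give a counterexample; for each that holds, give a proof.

(→) This fails. Under r = F, s = T, q = T, the left side is true but the right side is false.

(←) This fails. Under r = F, s = T, q = F, the left side is false but the right side is true.

Neither implication holds.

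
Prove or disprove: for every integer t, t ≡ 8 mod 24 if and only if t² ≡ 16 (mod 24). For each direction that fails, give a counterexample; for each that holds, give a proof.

(⟹) Suppose t ≡ 8 mod 24. Write t = 24j + 8. Then (24j + 8)² = 576j² + 384j + 64 = 24(24j² + 16j + 2) + 16, so t² ≡ 16 (mod 24).

(⟸) This fails: take t = 4. Then 4² = 16 ≡ 16 (mod 24), yet 4 ≡ 4 (mod 24), not 8.

(⇒) holds; (⇐) fails.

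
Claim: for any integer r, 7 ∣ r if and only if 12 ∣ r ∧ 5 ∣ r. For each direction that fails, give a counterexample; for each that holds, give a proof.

(→) This fails: take r = 7. Certainly 7 ∣ 7, but 12 ∤ 7.

(←) This fails: take r = 60. Both 12 ∣ 60 and 5 ∣ 60, yet 60 is not a multiple of 7 (since 60 = 8·7 + 4), so 7 ∤ 60.

Neither direction holds.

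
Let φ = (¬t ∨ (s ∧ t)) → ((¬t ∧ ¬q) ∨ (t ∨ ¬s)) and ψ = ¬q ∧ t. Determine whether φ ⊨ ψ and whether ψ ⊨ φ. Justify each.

Forward direction. This fails. Under t = F, q = F, s = F, the left side is true but the right side is false.

Converse. Assume the antecedent. If t is true, the consequent reduces to true regardless of the other variables. If t is false, the antecedent cannot hold. Either way the consequent holds.

Only the converse holds.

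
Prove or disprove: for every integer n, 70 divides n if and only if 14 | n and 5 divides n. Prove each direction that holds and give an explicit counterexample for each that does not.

Equivalent; both directions hold.

Forward direction. If 70 ∣ n, write n = 70q. Since 70 = 5·14, n = 14·(5q), so 14 ∣ n; and since 70 = 14·5, n = 5·(14q), so 5 ∣ n.

Converse. Suppose 14 ∣ n and 5 ∣ n. Any common multiple of 14 and 5 is a multiple of their lcm; here gcd(14, 5) = 1, so lcm(14, 5) = 14·5 = 70, so 70 ∣ n.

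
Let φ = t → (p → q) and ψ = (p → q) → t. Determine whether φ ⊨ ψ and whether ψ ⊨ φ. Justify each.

Neither implication holds.

(→) This fails. Under t = F, p = F, q = F, the left side is true but the right side is false.

(←) This fails. Under t = T, p = T, q = F, the left side is false but the right side is true.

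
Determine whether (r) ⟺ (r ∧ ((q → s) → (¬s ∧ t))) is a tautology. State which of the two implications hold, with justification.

The forward direction fails; the converse holds.

Forward direction. This fails. Under t = F, s = F, r = T, q = F, the left side is true but the right side is false.

Converse. Assume the antecedent. If t is true, the antecedent forces (t = T, s = F, r = T, q = F) or (t = T, s = F, r = T, q = T), and r holds there. If t is false, the antecedent forces (t = F, s = F, r = T, q = T), and r holds there. Either way r holds.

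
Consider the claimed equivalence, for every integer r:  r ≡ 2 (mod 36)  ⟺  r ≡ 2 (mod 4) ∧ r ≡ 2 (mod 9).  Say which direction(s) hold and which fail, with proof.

[⇒] Suppose r ≡ 2 (mod 36); write r = 36j + 2. Since 4 ∣ 36, reducing mod 4 gives r ≡ 2 (mod 4); since 9 ∣ 36, reducing mod 9 gives r ≡ 2 (mod 9).

[⇐] Conversely, if r ≡ 2 (mod 4) and r ≡ 2 (mod 9), then by the Chinese remainder theorem r ≡ 2 (mod 36). This is exactly r ≡ 2 (mod 36).

Both directions hold; the statement is true.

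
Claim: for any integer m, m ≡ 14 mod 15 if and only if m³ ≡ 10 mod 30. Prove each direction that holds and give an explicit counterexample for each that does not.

(⟹) This fails: take m = 14. Then 14 ≡ 14 (mod 15), but 14³ = 2744 ≡ 14 (mod 30), not 10.

(⟸) This fails: take m = 10. Then 10³ = 1000 ≡ 10 (mod 30), yet 10 ≡ 10 (mod 15), not 14.

Neither direction holds.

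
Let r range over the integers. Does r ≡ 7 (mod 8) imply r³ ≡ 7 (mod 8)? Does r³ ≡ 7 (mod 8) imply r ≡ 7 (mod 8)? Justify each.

Both directions hold; the statement is true.

(→) Suppose r ≡ 7 (mod 8). Write r = 8j + 7. Then (8j + 7)³ = 512j³ + 1344j² + 1176j + 343 = 8(64j³ + 168j² + 147j + 42) + 7, so r³ ≡ 7 (mod 8).

(←) For the converse, argue contrapositively. If r ≢ 7 (mod 8), then r is congruent to one of 0, 1, 2, 3, 4, 5, 6 modulo 8, and these give r³ ≡ 0, 1, 0, 3, 0, 5, 0 respectively — never 7.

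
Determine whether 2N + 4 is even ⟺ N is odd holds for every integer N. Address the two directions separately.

(⇒) This fails: take N = 6. Then 2N + 4 = 16, which is even, yet N = 6 is even, not odd.

(⇐) Suppose N is odd. Since 2 is even, 2N is even for every N, so 2N + 4 has the same parity as 4, which is even. Hence 2N + 4 is even.

(⇒) fails; (⇐) holds.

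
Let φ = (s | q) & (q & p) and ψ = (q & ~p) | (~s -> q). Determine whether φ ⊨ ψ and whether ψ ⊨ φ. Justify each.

(⇒) holds; (⇐) fails.

[⇒] Assume the antecedent. If q is true, (q & ~p) | (~s -> q) reduces to true regardless of the other variables. If q is false, the antecedent cannot hold. Either way (q & ~p) | (~s -> q) holds.

[⇐] This fails. Under q = T, p = F, s = F, the left side is false but the right side is true.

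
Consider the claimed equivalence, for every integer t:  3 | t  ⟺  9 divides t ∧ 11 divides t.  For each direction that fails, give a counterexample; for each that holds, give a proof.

Only the reverse direction holds.

(←) Suppose 9 ∣ t and 11 ∣ t. Any common multiple of 9 and 11 is a multiple of their lcm; here gcd(9, 11) = 1, so lcm(9, 11) = 9·11 = 99, so 99 ∣ t. Since 3 ∣ 99, it follows that 3 ∣ t.

(→) This fails: take t = 3. Certainly 3 ∣ 3, but 9 ∤ 3.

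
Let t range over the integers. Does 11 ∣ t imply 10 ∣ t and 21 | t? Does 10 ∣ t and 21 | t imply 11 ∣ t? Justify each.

Forward direction. This fails: take t = 11. Certainly 11 ∣ 11, but 10 ∤ 11.

Converse. This fails: take t = 210. Both 10 ∣ 210 and 21 ∣ 210, yet 210 is not a multiple of 11 (since 210 = 19·11 + 1), so 11 ∤ 210.

(⇒) fails and (⇐) fails.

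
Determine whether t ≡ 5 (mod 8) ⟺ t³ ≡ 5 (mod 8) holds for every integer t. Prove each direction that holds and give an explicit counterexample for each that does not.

(⟹) Suppose t ≡ 5 (mod 8). Write t = 8j + 5. Then (8j + 5)³ = 512j³ + 960j² + 600j + 125 = 8(64j³ + 120j² + 75j + 15) + 5, so t³ ≡ 5 (mod 8).

(⟸) Conversely, suppose t³ ≡ 5 (mod 8). The only residue r in {0, …, 7} with r³ ≡ 5 (mod 8) is r = 5, so t ≡ 5 (mod 8).

Both directions hold.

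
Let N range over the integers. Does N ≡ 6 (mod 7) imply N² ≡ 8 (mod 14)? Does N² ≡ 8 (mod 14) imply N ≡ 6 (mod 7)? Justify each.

Forward direction. This fails: take N = 13. Then 13 ≡ 6 (mod 7), but 13² = 169 ≡ 1 (mod 14), not 8.

Converse. This fails: take N = 8. Then 8² = 64 ≡ 8 (mod 14), yet 8 ≡ 1 (mod 7), not 6.

(⇒) fails and (⇐) fails.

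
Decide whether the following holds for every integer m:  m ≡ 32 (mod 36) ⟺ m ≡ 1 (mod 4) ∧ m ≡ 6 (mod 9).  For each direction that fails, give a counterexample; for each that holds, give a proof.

Neither implication holds.

Forward direction. This fails: m = 32 gives 32 ≡ 32 (mod 36) but 32 ≡ 0 (mod 4), so the conjunction on the right does not hold.

Converse. This fails: m = 33 satisfies both congruences on the right (33 ≡ 1 mod 4 and 33 ≡ 6 mod 9) yet 33 ≡ 33 (mod 36), not 32.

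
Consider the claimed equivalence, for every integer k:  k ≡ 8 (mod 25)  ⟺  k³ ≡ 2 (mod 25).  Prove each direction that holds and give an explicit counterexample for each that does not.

Forward direction. This fails: take k = 8. Then 8 ≡ 8 (mod 25), but 8³ = 512 ≡ 12 (mod 25), not 2.

Converse. This fails: take k = 3. Then 3³ = 27 ≡ 2 (mod 25), yet 3 ≡ 3 (mod 25), not 8.

Both directions fail.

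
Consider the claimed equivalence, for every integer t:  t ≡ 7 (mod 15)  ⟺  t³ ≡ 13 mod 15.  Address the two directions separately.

Both directions hold.

(→) Suppose t ≡ 7 (mod 15). Write t = 15j + 7. Then (15j + 7)³ = 3375j³ + 4725j² + 2205j + 343 = 15(225j³ + 315j² + 147j + 22) + 13, so t³ ≡ 13 (mod 15).

(←) Conversely, suppose t³ ≡ 13 (mod 15). The only residue r in {0, …, 14} with r³ ≡ 13 (mod 15) is r = 7, so t ≡ 7 (mod 15).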